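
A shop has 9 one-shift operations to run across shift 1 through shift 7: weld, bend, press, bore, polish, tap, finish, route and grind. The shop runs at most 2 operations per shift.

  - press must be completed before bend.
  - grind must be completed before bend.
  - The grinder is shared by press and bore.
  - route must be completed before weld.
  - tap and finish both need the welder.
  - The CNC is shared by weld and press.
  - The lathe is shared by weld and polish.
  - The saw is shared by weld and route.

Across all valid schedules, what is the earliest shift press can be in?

Downstream work caps press at shift 6.
press at shift 1 is achievable: bore=shift 3, bend=shift 2, finish=shift 5, grind=shift 1, tap=shift 4, polish=shift 4, press=shift 1, route=shift 2, weld=shift 3.

shift 1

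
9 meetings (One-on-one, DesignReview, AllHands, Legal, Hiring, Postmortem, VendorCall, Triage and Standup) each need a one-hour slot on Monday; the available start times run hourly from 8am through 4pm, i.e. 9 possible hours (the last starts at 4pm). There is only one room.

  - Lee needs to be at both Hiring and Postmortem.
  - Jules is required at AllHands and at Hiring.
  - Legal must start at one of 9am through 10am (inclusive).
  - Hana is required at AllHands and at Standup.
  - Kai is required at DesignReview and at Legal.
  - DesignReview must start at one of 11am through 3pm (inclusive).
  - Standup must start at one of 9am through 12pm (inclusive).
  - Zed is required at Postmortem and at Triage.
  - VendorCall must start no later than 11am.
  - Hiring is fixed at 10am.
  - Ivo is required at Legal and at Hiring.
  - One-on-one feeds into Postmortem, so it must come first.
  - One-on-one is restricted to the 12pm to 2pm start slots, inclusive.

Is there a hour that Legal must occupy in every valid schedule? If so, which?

Legal's window is 9am–10am.
Hiring is fixed at 10am, and Legal can't share a hour with Hiring.
So Legal must be 9am.

9am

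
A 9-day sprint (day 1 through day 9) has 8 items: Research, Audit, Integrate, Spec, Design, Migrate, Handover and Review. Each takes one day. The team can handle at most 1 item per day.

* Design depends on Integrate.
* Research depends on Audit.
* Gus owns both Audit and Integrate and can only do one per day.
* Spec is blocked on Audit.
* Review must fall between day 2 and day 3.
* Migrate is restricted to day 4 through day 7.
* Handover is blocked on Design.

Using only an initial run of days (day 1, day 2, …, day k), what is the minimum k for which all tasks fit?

8

The precedence chain requires at least 3 distinct days.
With at most 1 per day and 8 tasks, at least 8 days are needed.
Migrate can't be placed before day 4, so the schedule must run through at least day 4.
8 works (last occupied day: day 8): for example Audit in day 1, Migrate in day 4, Design in day 5, Integrate in day 3, Spec in day 7, Research in day 6, Handover in day 8, Review in day 2.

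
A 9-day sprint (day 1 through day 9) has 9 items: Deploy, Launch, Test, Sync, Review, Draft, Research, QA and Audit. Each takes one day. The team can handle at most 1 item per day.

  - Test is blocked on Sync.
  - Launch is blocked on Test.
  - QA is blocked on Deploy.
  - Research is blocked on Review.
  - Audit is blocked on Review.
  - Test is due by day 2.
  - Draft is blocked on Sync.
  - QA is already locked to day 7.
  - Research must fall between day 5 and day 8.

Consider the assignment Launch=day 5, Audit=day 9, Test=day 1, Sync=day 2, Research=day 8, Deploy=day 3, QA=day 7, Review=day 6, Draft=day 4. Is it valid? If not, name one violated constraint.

Audit is blocked on Review — holds.
QA is already locked to day 7 — holds.
Launch is blocked on Test — holds.
Test is due by day 2 — holds.
Draft is blocked on Sync — holds.
Research is blocked on Review — holds.
QA is blocked on Deploy — holds.
Research must fall between day 5 and day 8 — holds.
The team can handle at most 1 item per day — holds.
Test is blocked on Sync — violated.

No. Test is blocked on Sync is not satisfied.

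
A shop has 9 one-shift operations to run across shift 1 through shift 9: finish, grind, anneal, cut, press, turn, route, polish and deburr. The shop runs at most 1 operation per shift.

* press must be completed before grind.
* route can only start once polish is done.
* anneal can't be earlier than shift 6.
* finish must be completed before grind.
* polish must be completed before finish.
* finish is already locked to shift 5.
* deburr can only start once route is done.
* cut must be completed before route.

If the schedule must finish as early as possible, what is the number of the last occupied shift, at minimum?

The precedence chain requires at least 3 distinct shifts.
With at most 1 per shift and 9 operations, at least 9 shifts are needed.
anneal can't be placed before shift 6, so the schedule must run through at least shift 6.
9 works (last occupied shift: shift 9): for example deburr=shift 8; finish=shift 5; polish=shift 1; press=shift 4; turn=shift 9; route=shift 3; cut=shift 2; grind=shift 7; anneal=shift 6.

9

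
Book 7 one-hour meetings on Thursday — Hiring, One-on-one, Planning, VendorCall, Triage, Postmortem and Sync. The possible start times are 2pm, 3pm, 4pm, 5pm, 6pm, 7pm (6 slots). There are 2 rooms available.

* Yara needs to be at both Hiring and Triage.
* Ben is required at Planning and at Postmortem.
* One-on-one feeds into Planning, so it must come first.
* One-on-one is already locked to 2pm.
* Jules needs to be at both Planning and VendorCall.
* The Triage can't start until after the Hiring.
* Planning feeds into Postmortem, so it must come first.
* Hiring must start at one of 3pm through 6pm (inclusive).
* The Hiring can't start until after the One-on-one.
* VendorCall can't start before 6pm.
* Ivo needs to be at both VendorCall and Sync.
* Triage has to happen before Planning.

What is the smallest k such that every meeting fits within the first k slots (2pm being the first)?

5

The precedence chain requires at least 5 distinct slots.
With at most 2 per slot and 7 meetings, at least 4 slots are needed.
5 works (last occupied slot: 6pm): for example Triage=4pm; One-on-one=2pm; Postmortem=6pm; VendorCall=6pm; Hiring=3pm; Sync=2pm; Planning=5pm.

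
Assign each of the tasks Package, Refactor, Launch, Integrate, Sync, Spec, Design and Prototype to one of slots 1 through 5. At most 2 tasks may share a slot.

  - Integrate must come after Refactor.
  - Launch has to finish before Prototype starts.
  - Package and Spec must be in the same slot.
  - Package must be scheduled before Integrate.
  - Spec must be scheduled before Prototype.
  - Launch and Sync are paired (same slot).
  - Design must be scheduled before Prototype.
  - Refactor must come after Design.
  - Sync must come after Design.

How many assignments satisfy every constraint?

Splitting on Package: it can be 1 (3), 2 (3), 3 (3), 4 (2). Listing each branch's schedules as (Refactor, Launch, Integrate, Sync, Spec, Design, Prototype):
Package=1: (3,4,5,4,1,2,5) (4,3,5,3,1,2,4) (4,3,5,3,1,2,5) — 3.
Package=2: (3,4,5,4,2,1,5) (4,3,5,3,2,1,4) (4,3,5,3,2,1,5) — 3.
Package=3: (2,4,5,4,3,1,5) (4,2,5,2,3,1,4) (4,2,5,2,3,1,5) — 3.
Package=4: (2,3,5,3,4,1,5) (3,2,5,2,4,1,5) — 2.
Summing: 3 + 3 + 3 + 2 = 11.

11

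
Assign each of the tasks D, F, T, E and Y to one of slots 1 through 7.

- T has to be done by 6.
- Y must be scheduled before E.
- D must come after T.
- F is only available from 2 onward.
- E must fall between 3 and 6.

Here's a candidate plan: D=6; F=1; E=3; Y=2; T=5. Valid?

Y must be scheduled before E — holds.
T has to be done by 6 — holds.
E must fall between 3 and 6 — holds.
F is only available from 2 onward — violated.
D must come after T — holds.

No. F is only available from 2 onward is not satisfied.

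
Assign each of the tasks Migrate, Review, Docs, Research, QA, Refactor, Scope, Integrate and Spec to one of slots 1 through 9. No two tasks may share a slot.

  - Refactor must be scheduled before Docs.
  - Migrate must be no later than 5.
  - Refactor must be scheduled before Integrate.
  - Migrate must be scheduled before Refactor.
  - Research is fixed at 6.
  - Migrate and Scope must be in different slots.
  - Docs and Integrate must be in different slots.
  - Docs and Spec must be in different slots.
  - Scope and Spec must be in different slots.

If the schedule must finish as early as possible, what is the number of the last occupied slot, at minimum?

The precedence chain requires at least 3 distinct slots.
With at most 1 per slot and 9 tasks, at least 9 slots are needed.
Research can't be placed before 6, so the schedule must run through at least slot 6.
9 works (last occupied slot: 9): for example Review in 5, Research in 6, Scope in 8, Integrate in 4, QA in 7, Refactor in 2, Spec in 9, Migrate in 1, Docs in 3.

slot 9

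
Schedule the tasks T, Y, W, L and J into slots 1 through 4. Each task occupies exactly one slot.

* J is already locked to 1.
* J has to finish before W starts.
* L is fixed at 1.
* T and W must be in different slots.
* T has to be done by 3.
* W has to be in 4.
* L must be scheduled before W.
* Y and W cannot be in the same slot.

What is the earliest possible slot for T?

T's own window allows nothing later than 3.
T at 1 is achievable: J=1; W=4; L=1; T=1; Y=1.

1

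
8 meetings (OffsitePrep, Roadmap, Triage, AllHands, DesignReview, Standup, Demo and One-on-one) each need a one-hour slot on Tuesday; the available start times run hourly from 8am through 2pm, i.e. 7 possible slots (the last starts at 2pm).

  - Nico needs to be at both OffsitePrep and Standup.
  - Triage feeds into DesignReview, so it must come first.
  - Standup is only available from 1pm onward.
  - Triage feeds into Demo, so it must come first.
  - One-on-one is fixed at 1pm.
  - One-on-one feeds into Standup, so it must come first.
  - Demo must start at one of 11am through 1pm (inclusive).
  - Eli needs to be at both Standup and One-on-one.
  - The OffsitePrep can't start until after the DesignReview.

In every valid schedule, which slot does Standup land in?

Standup's window is 1pm–2pm.
One-on-one is fixed at 1pm, and Standup can't share a slot with One-on-one.
So Standup must be 2pm.

2pm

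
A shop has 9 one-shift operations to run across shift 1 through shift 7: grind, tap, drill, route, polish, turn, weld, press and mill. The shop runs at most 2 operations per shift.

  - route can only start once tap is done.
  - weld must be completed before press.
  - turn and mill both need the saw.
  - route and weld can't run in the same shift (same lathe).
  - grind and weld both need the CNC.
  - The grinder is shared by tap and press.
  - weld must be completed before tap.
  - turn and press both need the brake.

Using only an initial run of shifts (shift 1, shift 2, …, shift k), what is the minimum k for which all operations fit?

The precedence chain requires at least 3 distinct shifts.
With at most 2 per shift and 9 operations, at least 5 shifts are needed.
5 works (last occupied shift: shift 5): for example mill -> shift 5; weld -> shift 1; press -> shift 3; drill -> shift 1; grind -> shift 2; tap -> shift 2; route -> shift 3; polish -> shift 4; turn -> shift 4.

5 shifts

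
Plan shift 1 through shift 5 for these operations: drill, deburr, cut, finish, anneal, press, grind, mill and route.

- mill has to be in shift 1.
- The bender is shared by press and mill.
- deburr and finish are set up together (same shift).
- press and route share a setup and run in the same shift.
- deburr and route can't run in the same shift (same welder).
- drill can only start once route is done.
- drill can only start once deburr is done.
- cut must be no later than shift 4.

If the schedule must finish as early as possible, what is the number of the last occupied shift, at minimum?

The precedence chain requires at least 2 distinct shifts.
Could 2 shifts be enough, i.e. nothing placed later than shift 2? No: mill's window within 2 shifts is {shift 1}; drill must come after deburr (at shift 1 or later) → {shift 2}; route must come before drill (at shift 2 or earlier) → {shift 1}; press must be in the same shift as route (in {shift 1}) → {shift 1}; mill can't share with press (shift 1) → nothing is left.
So 2 shifts is not enough.
3 works (last occupied shift: shift 3): for example finish=shift 1; drill=shift 3; route=shift 2; press=shift 2; anneal=shift 1; grind=shift 1; deburr=shift 1; mill=shift 1; cut=shift 1.

3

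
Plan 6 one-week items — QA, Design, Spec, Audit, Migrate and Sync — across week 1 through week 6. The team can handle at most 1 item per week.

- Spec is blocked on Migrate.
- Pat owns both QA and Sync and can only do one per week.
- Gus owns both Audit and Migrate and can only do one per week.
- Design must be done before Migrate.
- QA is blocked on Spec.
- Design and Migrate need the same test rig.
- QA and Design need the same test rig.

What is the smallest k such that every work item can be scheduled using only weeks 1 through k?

6

The precedence chain requires at least 4 distinct weeks.
With at most 1 per week and 6 work items, at least 6 weeks are needed.
6 works (last occupied week: week 6): for example Spec -> week 3; QA -> week 4; Migrate -> week 2; Sync -> week 6; Design -> week 1; Audit -> week 5.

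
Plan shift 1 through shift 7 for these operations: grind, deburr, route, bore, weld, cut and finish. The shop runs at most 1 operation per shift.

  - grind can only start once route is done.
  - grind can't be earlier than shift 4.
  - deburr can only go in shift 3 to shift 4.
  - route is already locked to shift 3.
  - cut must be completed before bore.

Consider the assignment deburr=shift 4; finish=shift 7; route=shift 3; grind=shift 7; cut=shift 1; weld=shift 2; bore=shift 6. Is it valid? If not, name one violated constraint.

The shop runs at most 1 operation per shift — violated.
grind can't be earlier than shift 4 — holds.
cut must be completed before bore — holds.
deburr can only go in shift 3 to shift 4 — holds.
route is already locked to shift 3 — holds.
grind can only start once route is done — holds.

No. The shop runs at most 1 operation per shift is not satisfied.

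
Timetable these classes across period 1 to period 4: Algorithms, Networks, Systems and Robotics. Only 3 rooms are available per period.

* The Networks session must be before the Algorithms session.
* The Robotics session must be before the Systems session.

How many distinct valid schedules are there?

Splitting on Algorithms: it can be period 2 (6), period 3 (12), period 4 (18). Listing each branch's schedules as (Networks, Systems, Robotics) by period number:
Algorithms=period 2: (1,2,1) (1,3,1) (1,3,2) (1,4,1) (1,4,2) (1,4,3) — 6.
Algorithms=period 3: (1,2,1) (1,3,1) (1,3,2) (1,4,1) (1,4,2) (1,4,3) (2,2,1) (2,3,1) (2,3,2) (2,4,1) (2,4,2) (2,4,3) — 12.
Algorithms=period 4: (1,2,1) (1,3,1) (1,3,2) (1,4,1) (1,4,2) (1,4,3) (2,2,1) (2,3,1) (2,3,2) (2,4,1) (2,4,2) (2,4,3) (3,2,1) (3,3,1) (3,3,2) (3,4,1) (3,4,2) (3,4,3) — 18.
Summing: 6 + 12 + 18 = 36.

36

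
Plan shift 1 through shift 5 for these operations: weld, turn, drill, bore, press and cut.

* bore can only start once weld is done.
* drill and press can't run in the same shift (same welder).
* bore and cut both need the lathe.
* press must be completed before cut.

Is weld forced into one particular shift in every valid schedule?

weld can be shift 1 (e.g. press -> shift 1, bore -> shift 2, turn -> shift 1, cut -> shift 3, drill -> shift 2, weld -> shift 1) or shift 2 (e.g. drill=shift 2; bore=shift 3; cut=shift 2; press=shift 1; turn=shift 1; weld=shift 2).

No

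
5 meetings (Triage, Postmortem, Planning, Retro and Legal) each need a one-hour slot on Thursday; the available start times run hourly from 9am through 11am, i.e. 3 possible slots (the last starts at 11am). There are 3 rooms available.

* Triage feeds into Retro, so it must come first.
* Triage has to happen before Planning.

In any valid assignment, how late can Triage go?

Downstream work caps Triage at 10am.
Triage at 10am is achievable: Retro -> 11am; Planning -> 11am; Legal -> 9am; Postmortem -> 9am; Triage -> 10am.

10am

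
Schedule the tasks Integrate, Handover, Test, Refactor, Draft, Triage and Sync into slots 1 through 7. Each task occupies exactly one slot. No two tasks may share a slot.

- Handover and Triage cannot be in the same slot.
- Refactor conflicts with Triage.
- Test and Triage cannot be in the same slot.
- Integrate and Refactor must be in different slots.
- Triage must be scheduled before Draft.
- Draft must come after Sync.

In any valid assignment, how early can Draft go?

Precedence pushes Draft to at least 2.
Draft at 3 is achievable: Draft in 3, Integrate in 4, Handover in 5, Test in 6, Refactor in 7, Sync in 2, Triage in 1.
Nothing earlier works — the conflict and capacity constraints rule out every slot before 3.

3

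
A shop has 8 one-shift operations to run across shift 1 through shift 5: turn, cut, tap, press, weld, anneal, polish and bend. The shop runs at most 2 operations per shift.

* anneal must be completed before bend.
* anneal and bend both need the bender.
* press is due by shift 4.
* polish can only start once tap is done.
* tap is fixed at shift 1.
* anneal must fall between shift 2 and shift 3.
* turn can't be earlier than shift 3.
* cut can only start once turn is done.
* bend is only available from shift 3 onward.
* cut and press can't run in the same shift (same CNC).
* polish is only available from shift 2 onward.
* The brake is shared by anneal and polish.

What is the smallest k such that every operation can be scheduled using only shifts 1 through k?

4

The precedence chain requires at least 2 distinct shifts.
With at most 2 per shift and 8 operations, at least 4 shifts are needed.
Propagating the time windows through the other constraints, cut can't land before shift 4, so the schedule must run through at least shift 4.
4 works (last occupied shift: shift 4): for example polish=shift 4; tap=shift 1; cut=shift 4; anneal=shift 2; turn=shift 3; bend=shift 3; weld=shift 2; press=shift 1.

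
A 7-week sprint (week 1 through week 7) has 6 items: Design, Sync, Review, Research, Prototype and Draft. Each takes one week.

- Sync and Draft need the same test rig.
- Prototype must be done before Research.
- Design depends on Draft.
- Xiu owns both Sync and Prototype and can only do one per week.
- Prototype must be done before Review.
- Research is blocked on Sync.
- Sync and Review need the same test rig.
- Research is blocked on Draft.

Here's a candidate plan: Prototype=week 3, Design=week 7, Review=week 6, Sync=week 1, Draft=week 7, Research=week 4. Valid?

No — it violates: Research is blocked on Draft

Research is blocked on Draft — violated.
Xiu owns both Sync and Prototype and can only do one per week — holds.
Sync and Draft need the same test rig — holds.
Research is blocked on Sync — holds.
Prototype must be done before Research — holds.
Prototype must be done before Review — holds.
Design depends on Draft — violated.
Sync and Review need the same test rig — holds.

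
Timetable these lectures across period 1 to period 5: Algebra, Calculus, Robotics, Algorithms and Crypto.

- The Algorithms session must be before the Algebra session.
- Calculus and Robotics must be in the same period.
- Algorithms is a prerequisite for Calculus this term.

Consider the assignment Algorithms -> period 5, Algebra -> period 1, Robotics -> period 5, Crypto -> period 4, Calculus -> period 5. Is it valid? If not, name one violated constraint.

Invalid. The Algorithms session must be before the Algebra session.

Algorithms is a prerequisite for Calculus this term — violated.
Calculus and Robotics must be in the same period — holds.
The Algorithms session must be before the Algebra session — violated.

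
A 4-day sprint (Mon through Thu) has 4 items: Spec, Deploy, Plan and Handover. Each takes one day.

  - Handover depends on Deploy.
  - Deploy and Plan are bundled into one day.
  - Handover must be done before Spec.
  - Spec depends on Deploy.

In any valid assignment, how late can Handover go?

Precedence pushes Handover to at least Tue; downstream work caps Handover at Wed.
Handover at Wed is achievable: Plan -> Mon; Handover -> Wed; Spec -> Thu; Deploy -> Mon.

Wed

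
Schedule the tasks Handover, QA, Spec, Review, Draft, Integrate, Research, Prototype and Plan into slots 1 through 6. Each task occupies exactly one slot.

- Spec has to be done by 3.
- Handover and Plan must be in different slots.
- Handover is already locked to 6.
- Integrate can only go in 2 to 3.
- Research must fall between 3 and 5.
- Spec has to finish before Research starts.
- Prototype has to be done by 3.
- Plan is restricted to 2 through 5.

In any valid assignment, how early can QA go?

1

QA at 1 is achievable: Handover -> 6; QA -> 1; Spec -> 1; Integrate -> 2; Plan -> 2; Prototype -> 1; Draft -> 1; Research -> 3; Review -> 1.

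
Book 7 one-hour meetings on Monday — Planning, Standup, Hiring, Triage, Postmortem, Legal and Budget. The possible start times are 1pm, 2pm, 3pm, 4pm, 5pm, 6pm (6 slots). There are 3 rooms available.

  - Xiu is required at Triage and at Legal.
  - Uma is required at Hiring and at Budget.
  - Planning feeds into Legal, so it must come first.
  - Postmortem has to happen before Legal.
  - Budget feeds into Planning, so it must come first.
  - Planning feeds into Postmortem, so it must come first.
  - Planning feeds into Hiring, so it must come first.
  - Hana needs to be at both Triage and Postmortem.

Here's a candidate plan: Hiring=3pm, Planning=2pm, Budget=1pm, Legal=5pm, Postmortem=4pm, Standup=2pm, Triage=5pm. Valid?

Uma is required at Hiring and at Budget — holds.
There are 3 rooms available — holds.
Hana needs to be at both Triage and Postmortem — holds.
Postmortem has to happen before Legal — holds.
Planning feeds into Hiring, so it must come first — holds.
Xiu is required at Triage and at Legal — violated.
Budget feeds into Planning, so it must come first — holds.
Planning feeds into Legal, so it must come first — holds.
Planning feeds into Postmortem, so it must come first — holds.

No — it violates: Xiu is required at Triage and at Legal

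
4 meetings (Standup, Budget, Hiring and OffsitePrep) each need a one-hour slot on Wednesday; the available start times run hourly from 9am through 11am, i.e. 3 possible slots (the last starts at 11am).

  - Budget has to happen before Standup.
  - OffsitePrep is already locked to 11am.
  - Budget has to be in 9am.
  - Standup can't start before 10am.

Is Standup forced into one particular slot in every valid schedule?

Standup can be 10am (e.g. Standup=10am; Budget=9am; OffsitePrep=11am; Hiring=9am) or 11am (e.g. Hiring=9am, Standup=11am, Budget=9am, OffsitePrep=11am).

No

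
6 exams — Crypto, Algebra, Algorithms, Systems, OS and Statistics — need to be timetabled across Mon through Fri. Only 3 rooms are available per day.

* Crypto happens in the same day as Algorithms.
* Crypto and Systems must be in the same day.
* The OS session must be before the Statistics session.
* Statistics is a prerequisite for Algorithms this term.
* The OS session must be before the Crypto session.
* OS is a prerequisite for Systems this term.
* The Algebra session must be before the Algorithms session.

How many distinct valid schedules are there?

Splitting on Crypto: it can be Wed (2), Thu (9), Fri (24). Listing each branch's schedules as (Algebra, Algorithms, Systems, OS, Statistics):
Crypto=Wed: (Mon,Wed,Wed,Mon,Tue) (Tue,Wed,Wed,Mon,Tue) — 2.
Crypto=Thu: (Mon,Thu,Thu,Mon,Tue) (Mon,Thu,Thu,Mon,Wed) (Mon,Thu,Thu,Tue,Wed) (Tue,Thu,Thu,Mon,Tue) (Tue,Thu,Thu,Mon,Wed) (Tue,Thu,Thu,Tue,Wed) (Wed,Thu,Thu,Mon,Tue) (Wed,Thu,Thu,Mon,Wed) (Wed,Thu,Thu,Tue,Wed) — 9.
Crypto=Fri: (Mon,Fri,Fri,Mon,Tue) (Mon,Fri,Fri,Mon,Wed) (Mon,Fri,Fri,Mon,Thu) (Mon,Fri,Fri,Tue,Wed) (Mon,Fri,Fri,Tue,Thu) (Mon,Fri,Fri,Wed,Thu) (Tue,Fri,Fri,Mon,Tue) (Tue,Fri,Fri,Mon,Wed) (Tue,Fri,Fri,Mon,Thu) (Tue,Fri,Fri,Tue,Wed) (Tue,Fri,Fri,Tue,Thu) (Tue,Fri,Fri,Wed,Thu) (Wed,Fri,Fri,Mon,Tue) (Wed,Fri,Fri,Mon,Wed) (Wed,Fri,Fri,Mon,Thu) (Wed,Fri,Fri,Tue,Wed) (Wed,Fri,Fri,Tue,Thu) (Wed,Fri,Fri,Wed,Thu) (Thu,Fri,Fri,Mon,Tue) (Thu,Fri,Fri,Mon,Wed) (Thu,Fri,Fri,Mon,Thu) (Thu,Fri,Fri,Tue,Wed) (Thu,Fri,Fri,Tue,Thu) (Thu,Fri,Fri,Wed,Thu) — 24.
Summing: 2 + 9 + 24 = 35.

35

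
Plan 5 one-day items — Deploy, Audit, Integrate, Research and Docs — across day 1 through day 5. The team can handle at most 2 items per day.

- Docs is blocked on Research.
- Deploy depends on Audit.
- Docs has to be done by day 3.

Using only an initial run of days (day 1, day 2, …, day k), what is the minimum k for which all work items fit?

The precedence chain requires at least 2 distinct days.
With at most 2 per day and 5 work items, at least 3 days are needed.
3 works (last occupied day: day 3): for example Research in day 1; Docs in day 2; Audit in day 1; Integrate in day 3; Deploy in day 2.

3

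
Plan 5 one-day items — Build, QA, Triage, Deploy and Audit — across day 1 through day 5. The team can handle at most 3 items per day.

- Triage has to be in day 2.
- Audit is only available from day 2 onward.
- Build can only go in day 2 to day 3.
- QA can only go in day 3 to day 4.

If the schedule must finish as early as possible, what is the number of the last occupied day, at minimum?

With at most 3 per day and 5 work items, at least 2 days are needed.
QA can't be placed before day 3, so the schedule must run through at least day 3.
3 works (last occupied day: day 3): for example Triage=day 2; QA=day 3; Deploy=day 1; Audit=day 2; Build=day 2.

3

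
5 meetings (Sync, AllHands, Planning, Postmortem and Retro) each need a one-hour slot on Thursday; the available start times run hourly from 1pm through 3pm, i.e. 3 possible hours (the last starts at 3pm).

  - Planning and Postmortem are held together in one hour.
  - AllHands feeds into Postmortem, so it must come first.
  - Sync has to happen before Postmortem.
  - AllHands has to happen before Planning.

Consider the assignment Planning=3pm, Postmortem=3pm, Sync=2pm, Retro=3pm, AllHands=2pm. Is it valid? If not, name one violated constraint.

Planning and Postmortem are held together in one hour — holds.
Sync has to happen before Postmortem — holds.
AllHands feeds into Postmortem, so it must come first — holds.
AllHands has to happen before Planning — holds.

Yes, all constraints hold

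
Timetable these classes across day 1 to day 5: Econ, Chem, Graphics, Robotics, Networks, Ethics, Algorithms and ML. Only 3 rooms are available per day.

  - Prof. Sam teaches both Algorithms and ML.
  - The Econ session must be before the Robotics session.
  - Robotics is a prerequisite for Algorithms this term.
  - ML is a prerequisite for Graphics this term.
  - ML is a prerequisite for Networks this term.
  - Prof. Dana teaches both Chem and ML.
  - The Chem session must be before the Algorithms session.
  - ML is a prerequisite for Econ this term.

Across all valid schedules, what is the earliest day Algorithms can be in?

day 4

Precedence pushes Algorithms to at least day 4.
Algorithms at day 4 is achievable: Networks in day 3, Algorithms in day 4, Chem in day 2, Robotics in day 3, Ethics in day 1, ML in day 1, Graphics in day 2, Econ in day 2.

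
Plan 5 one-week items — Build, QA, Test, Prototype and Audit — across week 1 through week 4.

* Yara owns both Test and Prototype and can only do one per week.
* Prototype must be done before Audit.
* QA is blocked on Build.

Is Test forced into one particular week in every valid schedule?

No

Test can be week 1 (e.g. Prototype in week 2, Build in week 1, Audit in week 3, QA in week 2, Test in week 1) or week 2 (e.g. Test in week 2, QA in week 2, Audit in week 2, Prototype in week 1, Build in week 1).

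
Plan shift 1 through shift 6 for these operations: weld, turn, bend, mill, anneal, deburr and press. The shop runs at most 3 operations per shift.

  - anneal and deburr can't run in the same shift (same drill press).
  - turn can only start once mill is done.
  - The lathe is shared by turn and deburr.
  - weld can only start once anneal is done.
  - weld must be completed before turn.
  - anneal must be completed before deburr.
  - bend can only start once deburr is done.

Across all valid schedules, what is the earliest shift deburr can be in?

shift 2

Precedence pushes deburr to at least shift 2; downstream work caps deburr at shift 5.
deburr at shift 2 is achievable: mill -> shift 1; deburr -> shift 2; turn -> shift 3; anneal -> shift 1; press -> shift 1; bend -> shift 3; weld -> shift 2.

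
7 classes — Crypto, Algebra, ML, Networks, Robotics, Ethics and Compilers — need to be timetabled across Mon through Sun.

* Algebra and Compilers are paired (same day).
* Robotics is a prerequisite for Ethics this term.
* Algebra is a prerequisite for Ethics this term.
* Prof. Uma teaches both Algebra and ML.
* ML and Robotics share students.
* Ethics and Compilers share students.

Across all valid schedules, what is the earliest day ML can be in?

Mon

ML at Mon is achievable: Robotics -> Tue, Ethics -> Wed, Crypto -> Mon, Compilers -> Tue, Networks -> Mon, ML -> Mon, Algebra -> Tue.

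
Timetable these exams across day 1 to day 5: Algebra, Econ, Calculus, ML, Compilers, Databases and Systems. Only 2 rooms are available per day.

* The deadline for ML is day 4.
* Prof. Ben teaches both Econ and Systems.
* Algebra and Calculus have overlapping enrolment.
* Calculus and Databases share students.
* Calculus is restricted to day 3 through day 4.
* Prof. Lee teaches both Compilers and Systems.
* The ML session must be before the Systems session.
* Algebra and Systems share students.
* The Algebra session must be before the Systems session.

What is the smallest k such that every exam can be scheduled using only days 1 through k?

4

The precedence chain requires at least 2 distinct days.
With at most 2 per day and 7 exams, at least 4 days are needed.
Calculus can't be placed before day 3, so the schedule must run through at least day 3.
4 works (last occupied day: day 4): for example Econ in day 3; Databases in day 2; Systems in day 2; Calculus in day 3; ML in day 1; Algebra in day 1; Compilers in day 4.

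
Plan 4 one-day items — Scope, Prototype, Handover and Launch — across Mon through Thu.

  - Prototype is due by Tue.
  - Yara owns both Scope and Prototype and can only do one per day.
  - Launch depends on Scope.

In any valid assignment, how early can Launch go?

Precedence pushes Launch to at least Tue.
Launch at Tue is achievable: Prototype in Tue, Handover in Mon, Scope in Mon, Launch in Tue.

Tue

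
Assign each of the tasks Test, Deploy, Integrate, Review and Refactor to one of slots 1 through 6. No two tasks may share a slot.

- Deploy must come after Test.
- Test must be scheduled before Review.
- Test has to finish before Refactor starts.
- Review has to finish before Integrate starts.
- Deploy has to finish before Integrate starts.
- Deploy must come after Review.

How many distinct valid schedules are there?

Splitting on Test: it can be 1 (20), 2 (4). Listing each branch's schedules as (Deploy, Integrate, Review, Refactor):
Test=1: (3,4,2,5) (3,4,2,6) (3,5,2,4) (3,5,2,6) (3,6,2,4) (3,6,2,5) (4,5,2,3) (4,5,2,6) (4,5,3,2) (4,5,3,6) (4,6,2,3) (4,6,2,5) (4,6,3,2) (4,6,3,5) (5,6,2,3) (5,6,2,4) (5,6,3,2) (5,6,3,4) (5,6,4,2) (5,6,4,3) — 20.
Test=2: (4,5,3,6) (4,6,3,5) (5,6,3,4) (5,6,4,3) — 4.
Summing: 20 + 4 = 24.

24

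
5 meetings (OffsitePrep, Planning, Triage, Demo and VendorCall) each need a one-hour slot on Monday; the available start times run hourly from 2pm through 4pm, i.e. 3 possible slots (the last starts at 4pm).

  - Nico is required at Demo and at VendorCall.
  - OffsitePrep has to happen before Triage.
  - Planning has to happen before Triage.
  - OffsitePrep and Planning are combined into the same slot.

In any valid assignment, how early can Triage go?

Precedence pushes Triage to at least 3pm.
Triage at 3pm is achievable: Planning -> 2pm, Triage -> 3pm, OffsitePrep -> 2pm, VendorCall -> 3pm, Demo -> 2pm.

3pm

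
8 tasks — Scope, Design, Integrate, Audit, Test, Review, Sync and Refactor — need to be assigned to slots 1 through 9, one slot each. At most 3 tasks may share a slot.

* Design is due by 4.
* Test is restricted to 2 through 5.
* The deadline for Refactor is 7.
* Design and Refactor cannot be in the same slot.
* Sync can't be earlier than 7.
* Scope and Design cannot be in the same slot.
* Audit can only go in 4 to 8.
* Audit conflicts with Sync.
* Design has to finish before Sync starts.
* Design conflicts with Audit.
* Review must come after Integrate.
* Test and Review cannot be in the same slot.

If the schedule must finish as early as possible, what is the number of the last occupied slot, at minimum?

The precedence chain requires at least 2 distinct slots.
With at most 3 per slot and 8 tasks, at least 3 slots are needed.
Sync can't be placed before 7, so the schedule must run through at least slot 7.
7 works (last occupied slot: 7): for example Audit -> 4; Refactor -> 2; Scope -> 2; Sync -> 7; Test -> 2; Integrate -> 1; Design -> 1; Review -> 3.

slot 7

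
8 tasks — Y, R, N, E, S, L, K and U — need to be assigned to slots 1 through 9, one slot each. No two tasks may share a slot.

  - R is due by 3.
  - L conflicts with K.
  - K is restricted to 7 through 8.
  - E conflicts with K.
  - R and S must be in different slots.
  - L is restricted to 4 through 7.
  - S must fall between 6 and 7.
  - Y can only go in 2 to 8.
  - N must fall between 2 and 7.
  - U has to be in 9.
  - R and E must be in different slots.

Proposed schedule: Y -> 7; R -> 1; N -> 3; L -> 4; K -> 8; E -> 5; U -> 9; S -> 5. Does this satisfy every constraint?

No. S must fall between 6 and 7 is not satisfied.

K is restricted to 7 through 8 — holds.
E conflicts with K — holds.
U has to be in 9 — holds.
L is restricted to 4 through 7 — holds.
S must fall between 6 and 7 — violated.
R is due by 3 — holds.
R and S must be in different slots — holds.
Y can only go in 2 to 8 — holds.
L conflicts with K — holds.
No two tasks may share a slot — violated.
R and E must be in different slots — holds.
N must fall between 2 and 7 — holds.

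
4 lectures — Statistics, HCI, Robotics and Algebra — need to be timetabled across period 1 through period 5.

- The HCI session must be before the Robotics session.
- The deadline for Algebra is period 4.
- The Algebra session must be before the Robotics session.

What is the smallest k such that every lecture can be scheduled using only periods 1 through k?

2 periods

The precedence chain requires at least 2 distinct periods.
2 works (last occupied period: period 2): for example HCI -> period 1; Statistics -> period 1; Algebra -> period 1; Robotics -> period 2.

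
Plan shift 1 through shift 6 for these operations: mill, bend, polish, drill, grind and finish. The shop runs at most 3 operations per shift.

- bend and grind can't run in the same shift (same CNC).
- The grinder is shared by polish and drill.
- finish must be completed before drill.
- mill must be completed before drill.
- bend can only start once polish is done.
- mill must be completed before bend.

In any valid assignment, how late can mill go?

shift 5

Downstream work caps mill at shift 5.
mill at shift 5 is achievable: polish -> shift 1; mill -> shift 5; grind -> shift 1; finish -> shift 1; bend -> shift 6; drill -> shift 6.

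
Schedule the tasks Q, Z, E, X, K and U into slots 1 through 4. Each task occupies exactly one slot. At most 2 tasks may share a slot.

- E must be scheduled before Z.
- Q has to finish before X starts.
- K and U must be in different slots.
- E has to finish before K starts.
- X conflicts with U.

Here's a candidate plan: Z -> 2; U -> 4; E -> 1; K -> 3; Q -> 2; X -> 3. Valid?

Yes

E must be scheduled before Z — holds.
Q has to finish before X starts — holds.
E has to finish before K starts — holds.
At most 2 tasks may share a slot — holds.
K and U must be in different slots — holds.
X conflicts with U — holds.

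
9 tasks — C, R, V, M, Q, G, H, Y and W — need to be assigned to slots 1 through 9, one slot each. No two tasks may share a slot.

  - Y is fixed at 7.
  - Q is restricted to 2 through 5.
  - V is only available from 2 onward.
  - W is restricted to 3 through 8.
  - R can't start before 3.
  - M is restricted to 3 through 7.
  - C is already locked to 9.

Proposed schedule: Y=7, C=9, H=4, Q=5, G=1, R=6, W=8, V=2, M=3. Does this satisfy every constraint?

W is restricted to 3 through 8 — holds.
M is restricted to 3 through 7 — holds.
No two tasks may share a slot — holds.
Y is fixed at 7 — holds.
R can't start before 3 — holds.
C is already locked to 9 — holds.
Q is restricted to 2 through 5 — holds.
V is only available from 2 onward — holds.

Valid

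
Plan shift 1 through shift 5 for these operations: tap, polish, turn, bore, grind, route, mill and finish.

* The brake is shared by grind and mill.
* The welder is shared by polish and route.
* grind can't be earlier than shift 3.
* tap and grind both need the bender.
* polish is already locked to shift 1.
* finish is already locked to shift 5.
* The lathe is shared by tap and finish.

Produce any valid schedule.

mill in shift 1; route in shift 2; turn in shift 1; finish in shift 5; polish in shift 1; bore in shift 1; grind in shift 3; tap in shift 1

Checking: tap(shift 1) != grind(shift 3); grind(shift 3) != mill(shift 1); tap(shift 1) != finish(shift 5); polish(shift 1) != route(shift 2); grind=shift 3 in [shift 3,shift 5]; polish=shift 1 in [shift 1,shift 1]; finish=shift 5 in [shift 5,shift 5].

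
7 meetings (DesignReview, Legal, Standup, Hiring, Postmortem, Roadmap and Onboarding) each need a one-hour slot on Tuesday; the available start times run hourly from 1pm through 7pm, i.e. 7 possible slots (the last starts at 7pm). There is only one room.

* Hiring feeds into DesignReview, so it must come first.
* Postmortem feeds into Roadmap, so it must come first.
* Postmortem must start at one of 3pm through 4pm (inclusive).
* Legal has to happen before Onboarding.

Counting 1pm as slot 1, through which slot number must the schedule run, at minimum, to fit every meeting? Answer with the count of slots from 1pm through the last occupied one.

The precedence chain requires at least 2 distinct slots.
With at most 1 per slot and 7 meetings, at least 7 slots are needed.
Propagating the time windows through the other constraints, Roadmap can't land before 4pm — that is slot 4 counting from 1pm — so the schedule must run through at least 4 slots.
7 works (last occupied slot: 7pm): for example Legal -> 4pm; Hiring -> 1pm; Postmortem -> 3pm; Onboarding -> 6pm; Standup -> 7pm; Roadmap -> 5pm; DesignReview -> 2pm.

7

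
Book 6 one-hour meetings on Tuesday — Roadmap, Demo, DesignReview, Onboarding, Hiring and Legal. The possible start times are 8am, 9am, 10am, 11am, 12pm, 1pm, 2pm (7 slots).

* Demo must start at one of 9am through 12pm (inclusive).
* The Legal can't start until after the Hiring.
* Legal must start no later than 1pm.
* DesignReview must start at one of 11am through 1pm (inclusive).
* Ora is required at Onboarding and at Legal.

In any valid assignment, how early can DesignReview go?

11am

DesignReview is available from 11am; DesignReview's own window allows nothing later than 1pm.
DesignReview at 11am is achievable: DesignReview -> 11am; Legal -> 9am; Roadmap -> 8am; Hiring -> 8am; Demo -> 9am; Onboarding -> 8am.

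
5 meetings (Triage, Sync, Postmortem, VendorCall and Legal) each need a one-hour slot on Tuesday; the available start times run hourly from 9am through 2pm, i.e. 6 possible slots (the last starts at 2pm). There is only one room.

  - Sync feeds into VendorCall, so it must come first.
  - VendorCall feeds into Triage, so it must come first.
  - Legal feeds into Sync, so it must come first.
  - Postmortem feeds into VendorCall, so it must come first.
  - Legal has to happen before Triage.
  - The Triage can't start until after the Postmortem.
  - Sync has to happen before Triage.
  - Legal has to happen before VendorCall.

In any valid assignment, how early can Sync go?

Precedence pushes Sync to at least 10am; downstream work caps Sync at 12pm.
Sync at 10am is achievable: Sync in 10am; Triage in 1pm; VendorCall in 12pm; Legal in 9am; Postmortem in 11am.

10am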